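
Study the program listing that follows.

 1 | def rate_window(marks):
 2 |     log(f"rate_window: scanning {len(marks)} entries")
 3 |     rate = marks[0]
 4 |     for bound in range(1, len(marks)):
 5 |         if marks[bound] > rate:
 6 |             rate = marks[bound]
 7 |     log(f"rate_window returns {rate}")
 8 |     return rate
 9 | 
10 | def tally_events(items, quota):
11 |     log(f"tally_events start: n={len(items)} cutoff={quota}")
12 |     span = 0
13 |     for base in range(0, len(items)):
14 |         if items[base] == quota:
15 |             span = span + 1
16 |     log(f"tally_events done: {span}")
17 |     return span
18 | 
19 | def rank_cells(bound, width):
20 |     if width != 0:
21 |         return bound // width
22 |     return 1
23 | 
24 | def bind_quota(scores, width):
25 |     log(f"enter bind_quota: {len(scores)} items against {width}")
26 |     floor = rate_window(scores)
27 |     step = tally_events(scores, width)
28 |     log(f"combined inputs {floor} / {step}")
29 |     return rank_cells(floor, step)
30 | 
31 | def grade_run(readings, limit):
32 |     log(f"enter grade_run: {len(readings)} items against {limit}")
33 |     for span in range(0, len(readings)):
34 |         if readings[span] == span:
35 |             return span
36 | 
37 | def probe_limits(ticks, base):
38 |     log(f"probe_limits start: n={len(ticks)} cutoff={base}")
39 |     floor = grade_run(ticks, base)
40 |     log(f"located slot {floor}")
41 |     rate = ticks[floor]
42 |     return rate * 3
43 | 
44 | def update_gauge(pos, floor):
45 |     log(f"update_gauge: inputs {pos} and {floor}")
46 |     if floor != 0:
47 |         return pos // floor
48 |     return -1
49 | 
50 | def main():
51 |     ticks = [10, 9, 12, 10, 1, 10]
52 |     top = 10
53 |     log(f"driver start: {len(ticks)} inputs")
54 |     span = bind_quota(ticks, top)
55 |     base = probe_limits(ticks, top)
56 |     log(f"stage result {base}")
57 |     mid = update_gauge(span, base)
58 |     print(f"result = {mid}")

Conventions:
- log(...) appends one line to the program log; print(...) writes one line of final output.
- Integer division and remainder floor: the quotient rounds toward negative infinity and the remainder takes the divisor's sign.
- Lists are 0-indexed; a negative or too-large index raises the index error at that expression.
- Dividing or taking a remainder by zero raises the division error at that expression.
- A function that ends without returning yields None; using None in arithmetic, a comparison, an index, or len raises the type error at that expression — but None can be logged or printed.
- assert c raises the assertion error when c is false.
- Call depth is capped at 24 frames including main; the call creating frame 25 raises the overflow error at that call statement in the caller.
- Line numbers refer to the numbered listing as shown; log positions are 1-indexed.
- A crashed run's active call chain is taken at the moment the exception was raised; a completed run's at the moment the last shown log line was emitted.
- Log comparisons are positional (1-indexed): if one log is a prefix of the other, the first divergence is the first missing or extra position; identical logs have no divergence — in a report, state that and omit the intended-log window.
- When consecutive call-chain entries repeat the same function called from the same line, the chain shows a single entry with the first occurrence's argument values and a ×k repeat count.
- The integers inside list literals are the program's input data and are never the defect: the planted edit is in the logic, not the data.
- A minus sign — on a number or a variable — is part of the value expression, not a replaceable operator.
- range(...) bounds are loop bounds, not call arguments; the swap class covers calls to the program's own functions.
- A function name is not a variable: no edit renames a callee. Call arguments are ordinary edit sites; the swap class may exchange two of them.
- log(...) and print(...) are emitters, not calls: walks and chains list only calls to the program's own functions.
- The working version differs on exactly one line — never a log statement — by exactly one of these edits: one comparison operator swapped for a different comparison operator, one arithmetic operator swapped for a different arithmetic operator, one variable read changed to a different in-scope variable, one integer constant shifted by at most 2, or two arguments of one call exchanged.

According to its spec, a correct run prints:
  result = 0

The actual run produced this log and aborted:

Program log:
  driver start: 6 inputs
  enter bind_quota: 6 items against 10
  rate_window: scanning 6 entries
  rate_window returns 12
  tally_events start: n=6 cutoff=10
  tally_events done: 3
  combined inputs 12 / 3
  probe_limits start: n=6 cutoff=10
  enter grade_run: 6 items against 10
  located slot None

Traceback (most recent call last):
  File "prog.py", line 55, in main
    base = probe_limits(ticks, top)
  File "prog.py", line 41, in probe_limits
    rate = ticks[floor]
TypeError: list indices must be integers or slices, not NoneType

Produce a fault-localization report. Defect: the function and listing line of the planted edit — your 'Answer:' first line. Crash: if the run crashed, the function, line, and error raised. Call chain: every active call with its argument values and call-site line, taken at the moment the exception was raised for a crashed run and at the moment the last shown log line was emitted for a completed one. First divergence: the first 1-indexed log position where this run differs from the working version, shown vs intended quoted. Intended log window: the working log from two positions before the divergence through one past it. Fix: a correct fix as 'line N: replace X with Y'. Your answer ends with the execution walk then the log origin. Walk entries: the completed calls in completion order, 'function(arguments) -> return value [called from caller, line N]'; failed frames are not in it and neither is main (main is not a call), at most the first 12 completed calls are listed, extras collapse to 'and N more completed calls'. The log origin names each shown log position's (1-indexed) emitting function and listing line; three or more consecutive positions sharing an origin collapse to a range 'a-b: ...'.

Answer: the defect is in grade_run at line 34.
Key fact: The log first diverges at position 10: the faulty run prints 'located slot None' where the working version prints 'located slot 0'.
Crash: probe_limits, line 41, TypeError.
Call chain: main -> probe_limits([10, 9, 12, 10, 1, 10], 10) (called at line 55).
First divergence: position 10 — shown 'located slot None', intended 'located slot 0'.
Intended log window:
  8: probe_limits start: n=6 cutoff=10
  9: enter grade_run: 6 items against 10
  10: located slot 0
  11: stage result 30
Execution walk:
  rate_window([10, 9, 12, 10, 1, 10]) -> 12  [called from bind_quota, line 26]
  tally_events([10, 9, 12, 10, 1, 10], 10) -> 3  [called from bind_quota, line 27]
  rank_cells(12, 3) -> 4  [called from bind_quota, line 29]
  bind_quota([10, 9, 12, 10, 1, 10], 10) -> 4  [called from main, line 54]
  grade_run([10, 9, 12, 10, 1, 10], 10) -> None  [called from probe_limits, line 39]
Origin of each log line:
  1: from main, line 53
  2: from bind_quota, line 25
  3: from rate_window, line 2
  4: from rate_window, line 7
  5: from tally_events, line 11
  6: from tally_events, line 16
  7: from bind_quota, line 28
  8: from probe_limits, line 38
  9: from grade_run, line 32
  10: from probe_limits, line 40
A correct fix: line 34: replace `readings[span] == span` with `readings[span] == limit`.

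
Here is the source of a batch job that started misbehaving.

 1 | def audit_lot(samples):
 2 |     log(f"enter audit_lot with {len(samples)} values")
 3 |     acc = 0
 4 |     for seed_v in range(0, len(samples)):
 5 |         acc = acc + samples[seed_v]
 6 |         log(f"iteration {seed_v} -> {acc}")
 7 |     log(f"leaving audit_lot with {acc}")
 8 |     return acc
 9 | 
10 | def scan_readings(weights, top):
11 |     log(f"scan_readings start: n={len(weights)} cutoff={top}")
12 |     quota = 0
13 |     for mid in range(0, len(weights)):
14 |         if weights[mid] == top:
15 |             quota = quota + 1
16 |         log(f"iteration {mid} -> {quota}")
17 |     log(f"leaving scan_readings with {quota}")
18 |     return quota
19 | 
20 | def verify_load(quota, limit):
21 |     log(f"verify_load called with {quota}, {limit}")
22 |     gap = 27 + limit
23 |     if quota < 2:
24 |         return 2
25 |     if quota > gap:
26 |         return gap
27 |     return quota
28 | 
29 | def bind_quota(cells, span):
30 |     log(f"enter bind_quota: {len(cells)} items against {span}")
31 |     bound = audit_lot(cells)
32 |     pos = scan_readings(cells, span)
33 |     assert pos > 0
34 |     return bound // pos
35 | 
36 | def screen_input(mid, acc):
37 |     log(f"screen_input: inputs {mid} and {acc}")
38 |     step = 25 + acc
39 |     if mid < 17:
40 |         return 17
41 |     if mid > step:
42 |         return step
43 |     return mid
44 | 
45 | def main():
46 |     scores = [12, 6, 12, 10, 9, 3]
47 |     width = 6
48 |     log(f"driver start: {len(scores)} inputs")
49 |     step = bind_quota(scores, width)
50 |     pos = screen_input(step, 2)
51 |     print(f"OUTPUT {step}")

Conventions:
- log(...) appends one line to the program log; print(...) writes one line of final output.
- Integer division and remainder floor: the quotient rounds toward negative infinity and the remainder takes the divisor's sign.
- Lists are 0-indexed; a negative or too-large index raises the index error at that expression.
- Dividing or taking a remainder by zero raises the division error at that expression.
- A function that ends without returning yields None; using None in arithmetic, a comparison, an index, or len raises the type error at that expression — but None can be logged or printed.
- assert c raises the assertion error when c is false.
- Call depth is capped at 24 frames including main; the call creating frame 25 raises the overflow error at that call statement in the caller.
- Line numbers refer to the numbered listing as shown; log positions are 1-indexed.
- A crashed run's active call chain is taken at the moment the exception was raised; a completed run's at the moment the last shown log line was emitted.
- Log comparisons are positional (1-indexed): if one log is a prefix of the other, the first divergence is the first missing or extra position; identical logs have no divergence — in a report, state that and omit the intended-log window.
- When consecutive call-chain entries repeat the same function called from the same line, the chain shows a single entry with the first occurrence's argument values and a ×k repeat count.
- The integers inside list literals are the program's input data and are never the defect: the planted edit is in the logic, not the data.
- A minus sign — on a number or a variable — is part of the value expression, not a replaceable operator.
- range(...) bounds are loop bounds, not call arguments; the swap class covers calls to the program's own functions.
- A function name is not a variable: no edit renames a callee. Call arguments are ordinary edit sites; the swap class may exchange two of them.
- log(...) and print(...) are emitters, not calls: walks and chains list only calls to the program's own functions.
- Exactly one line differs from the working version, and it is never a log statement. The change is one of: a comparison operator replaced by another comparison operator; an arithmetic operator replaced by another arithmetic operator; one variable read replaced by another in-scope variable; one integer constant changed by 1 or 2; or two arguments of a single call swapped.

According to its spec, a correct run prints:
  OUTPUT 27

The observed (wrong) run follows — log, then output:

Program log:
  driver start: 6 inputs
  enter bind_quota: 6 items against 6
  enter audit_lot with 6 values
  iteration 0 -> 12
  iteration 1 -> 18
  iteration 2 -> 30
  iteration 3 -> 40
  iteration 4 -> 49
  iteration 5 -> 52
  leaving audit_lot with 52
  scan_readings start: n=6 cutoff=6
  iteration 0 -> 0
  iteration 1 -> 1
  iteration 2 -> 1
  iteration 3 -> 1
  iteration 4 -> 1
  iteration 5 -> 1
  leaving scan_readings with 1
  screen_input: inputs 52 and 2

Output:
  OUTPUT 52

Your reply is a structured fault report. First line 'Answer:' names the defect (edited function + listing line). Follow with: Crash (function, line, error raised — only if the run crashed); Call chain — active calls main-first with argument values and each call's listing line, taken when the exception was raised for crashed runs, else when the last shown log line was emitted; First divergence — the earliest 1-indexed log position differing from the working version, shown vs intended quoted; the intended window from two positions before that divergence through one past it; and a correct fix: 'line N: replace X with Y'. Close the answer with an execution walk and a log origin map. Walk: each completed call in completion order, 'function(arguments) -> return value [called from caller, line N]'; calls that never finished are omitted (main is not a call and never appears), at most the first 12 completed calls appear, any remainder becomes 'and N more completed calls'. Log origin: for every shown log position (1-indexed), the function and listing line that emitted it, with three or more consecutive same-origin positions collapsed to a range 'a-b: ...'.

Answer: the defect is in main at line 51.
The tell: Every logged value matches the working version; the printed result is what differs.
Call chain: main -> screen_input(52, 2) (called at line 50).
First divergence: none — the logs agree in full.
Execution walk:
  audit_lot([12, 6, 12, 10, 9, 3]) -> 52  [called from bind_quota, line 31]
  scan_readings([12, 6, 12, 10, 9, 3], 6) -> 1  [called from bind_quota, line 32]
  bind_quota([12, 6, 12, 10, 9, 3], 6) -> 52  [called from main, line 49]
  screen_input(52, 2) -> 27  [called from main, line 50]
Log origin:
  1: from main, line 48
  2: from bind_quota, line 30
  3: from audit_lot, line 2
  4-9: from audit_lot, line 6
  10: from audit_lot, line 7
  11: from scan_readings, line 11
  12-17: from scan_readings, line 16
  18: from scan_readings, line 17
  19: from screen_input, line 37
A correct fix: line 51: replace `step` with `pos`.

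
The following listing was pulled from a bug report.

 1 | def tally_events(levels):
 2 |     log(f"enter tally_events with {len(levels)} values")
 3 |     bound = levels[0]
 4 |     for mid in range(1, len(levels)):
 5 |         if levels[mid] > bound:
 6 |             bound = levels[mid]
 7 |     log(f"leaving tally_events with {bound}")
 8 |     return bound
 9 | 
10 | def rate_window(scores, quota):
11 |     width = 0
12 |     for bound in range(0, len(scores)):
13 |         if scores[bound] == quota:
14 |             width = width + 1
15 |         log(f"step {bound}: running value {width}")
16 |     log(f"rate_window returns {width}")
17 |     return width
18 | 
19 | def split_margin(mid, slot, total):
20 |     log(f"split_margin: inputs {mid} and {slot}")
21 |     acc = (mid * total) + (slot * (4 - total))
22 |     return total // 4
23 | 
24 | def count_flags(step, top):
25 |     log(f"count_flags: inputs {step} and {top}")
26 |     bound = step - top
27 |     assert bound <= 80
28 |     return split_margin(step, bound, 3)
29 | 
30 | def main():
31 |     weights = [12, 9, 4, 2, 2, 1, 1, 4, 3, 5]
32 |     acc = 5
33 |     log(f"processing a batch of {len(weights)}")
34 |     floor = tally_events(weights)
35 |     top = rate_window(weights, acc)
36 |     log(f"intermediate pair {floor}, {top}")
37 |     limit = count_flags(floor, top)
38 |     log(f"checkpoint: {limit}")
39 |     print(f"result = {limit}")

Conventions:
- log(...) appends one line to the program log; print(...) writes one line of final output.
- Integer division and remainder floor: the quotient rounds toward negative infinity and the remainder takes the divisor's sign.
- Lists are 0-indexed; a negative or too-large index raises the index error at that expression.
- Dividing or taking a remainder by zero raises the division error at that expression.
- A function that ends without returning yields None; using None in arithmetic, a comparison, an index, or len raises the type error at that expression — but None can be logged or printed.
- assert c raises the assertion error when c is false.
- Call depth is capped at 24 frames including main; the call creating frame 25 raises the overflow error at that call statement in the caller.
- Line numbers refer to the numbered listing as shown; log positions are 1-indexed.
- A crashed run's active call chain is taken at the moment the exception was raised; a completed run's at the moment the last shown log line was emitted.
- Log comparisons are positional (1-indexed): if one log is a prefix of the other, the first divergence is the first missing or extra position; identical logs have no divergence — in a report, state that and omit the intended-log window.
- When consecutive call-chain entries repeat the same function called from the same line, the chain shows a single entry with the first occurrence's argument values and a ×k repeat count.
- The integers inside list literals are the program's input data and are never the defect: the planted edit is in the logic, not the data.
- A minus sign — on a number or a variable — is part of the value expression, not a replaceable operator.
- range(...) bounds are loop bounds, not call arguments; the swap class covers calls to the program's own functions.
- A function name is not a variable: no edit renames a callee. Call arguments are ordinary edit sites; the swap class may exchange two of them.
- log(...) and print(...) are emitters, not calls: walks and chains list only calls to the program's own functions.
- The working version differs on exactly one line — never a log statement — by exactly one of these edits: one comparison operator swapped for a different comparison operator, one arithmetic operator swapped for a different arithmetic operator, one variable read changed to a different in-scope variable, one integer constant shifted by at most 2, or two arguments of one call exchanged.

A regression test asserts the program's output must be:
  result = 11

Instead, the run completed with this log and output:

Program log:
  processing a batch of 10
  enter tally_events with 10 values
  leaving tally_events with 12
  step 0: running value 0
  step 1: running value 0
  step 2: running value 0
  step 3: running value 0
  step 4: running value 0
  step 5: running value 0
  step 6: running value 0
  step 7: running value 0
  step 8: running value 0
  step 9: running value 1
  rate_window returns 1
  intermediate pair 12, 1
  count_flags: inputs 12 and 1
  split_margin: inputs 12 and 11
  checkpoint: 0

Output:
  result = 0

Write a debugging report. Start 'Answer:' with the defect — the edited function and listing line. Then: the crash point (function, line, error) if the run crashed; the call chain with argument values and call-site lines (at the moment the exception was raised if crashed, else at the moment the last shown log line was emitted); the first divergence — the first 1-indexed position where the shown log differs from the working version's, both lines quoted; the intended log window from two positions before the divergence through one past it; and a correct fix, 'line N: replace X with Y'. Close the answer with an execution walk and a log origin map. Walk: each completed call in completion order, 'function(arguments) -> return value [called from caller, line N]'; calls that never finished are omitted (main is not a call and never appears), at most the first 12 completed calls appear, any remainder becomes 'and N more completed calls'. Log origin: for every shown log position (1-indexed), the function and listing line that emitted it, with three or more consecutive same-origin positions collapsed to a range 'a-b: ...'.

Answer: the defect is in split_margin at line 22.
Key fact: Position 18 is the first bad log line: 'checkpoint: 0' should read 'checkpoint: 11'.
Call chain: main.
First divergence: position 18 — the shown line 'checkpoint: 0' should read 'checkpoint: 11'.
Intended log window:
  16: count_flags: inputs 12 and 1
  17: split_margin: inputs 12 and 11
  18: checkpoint: 11
Execution walk:
  tally_events([12, 9, 4, 2, 2, 1, 1, 4, 3, 5]) -> 12  [called from main, line 34]
  rate_window([12, 9, 4, 2, 2, 1, 1, 4, 3, 5], 5) -> 1  [called from main, line 35]
  split_margin(12, 11, 3) -> 0  [called from count_flags, line 28]
  count_flags(12, 1) -> 0  [called from main, line 37]
Log origins:
  1 — main, line 33
  2 — tally_events, line 2
  3 — tally_events, line 7
  4-13 — rate_window, line 15
  14 — rate_window, line 16
  15 — main, line 36
  16 — count_flags, line 25
  17 — split_margin, line 20
  18 — main, line 38
A correct fix: line 22: replace `total` with `acc`.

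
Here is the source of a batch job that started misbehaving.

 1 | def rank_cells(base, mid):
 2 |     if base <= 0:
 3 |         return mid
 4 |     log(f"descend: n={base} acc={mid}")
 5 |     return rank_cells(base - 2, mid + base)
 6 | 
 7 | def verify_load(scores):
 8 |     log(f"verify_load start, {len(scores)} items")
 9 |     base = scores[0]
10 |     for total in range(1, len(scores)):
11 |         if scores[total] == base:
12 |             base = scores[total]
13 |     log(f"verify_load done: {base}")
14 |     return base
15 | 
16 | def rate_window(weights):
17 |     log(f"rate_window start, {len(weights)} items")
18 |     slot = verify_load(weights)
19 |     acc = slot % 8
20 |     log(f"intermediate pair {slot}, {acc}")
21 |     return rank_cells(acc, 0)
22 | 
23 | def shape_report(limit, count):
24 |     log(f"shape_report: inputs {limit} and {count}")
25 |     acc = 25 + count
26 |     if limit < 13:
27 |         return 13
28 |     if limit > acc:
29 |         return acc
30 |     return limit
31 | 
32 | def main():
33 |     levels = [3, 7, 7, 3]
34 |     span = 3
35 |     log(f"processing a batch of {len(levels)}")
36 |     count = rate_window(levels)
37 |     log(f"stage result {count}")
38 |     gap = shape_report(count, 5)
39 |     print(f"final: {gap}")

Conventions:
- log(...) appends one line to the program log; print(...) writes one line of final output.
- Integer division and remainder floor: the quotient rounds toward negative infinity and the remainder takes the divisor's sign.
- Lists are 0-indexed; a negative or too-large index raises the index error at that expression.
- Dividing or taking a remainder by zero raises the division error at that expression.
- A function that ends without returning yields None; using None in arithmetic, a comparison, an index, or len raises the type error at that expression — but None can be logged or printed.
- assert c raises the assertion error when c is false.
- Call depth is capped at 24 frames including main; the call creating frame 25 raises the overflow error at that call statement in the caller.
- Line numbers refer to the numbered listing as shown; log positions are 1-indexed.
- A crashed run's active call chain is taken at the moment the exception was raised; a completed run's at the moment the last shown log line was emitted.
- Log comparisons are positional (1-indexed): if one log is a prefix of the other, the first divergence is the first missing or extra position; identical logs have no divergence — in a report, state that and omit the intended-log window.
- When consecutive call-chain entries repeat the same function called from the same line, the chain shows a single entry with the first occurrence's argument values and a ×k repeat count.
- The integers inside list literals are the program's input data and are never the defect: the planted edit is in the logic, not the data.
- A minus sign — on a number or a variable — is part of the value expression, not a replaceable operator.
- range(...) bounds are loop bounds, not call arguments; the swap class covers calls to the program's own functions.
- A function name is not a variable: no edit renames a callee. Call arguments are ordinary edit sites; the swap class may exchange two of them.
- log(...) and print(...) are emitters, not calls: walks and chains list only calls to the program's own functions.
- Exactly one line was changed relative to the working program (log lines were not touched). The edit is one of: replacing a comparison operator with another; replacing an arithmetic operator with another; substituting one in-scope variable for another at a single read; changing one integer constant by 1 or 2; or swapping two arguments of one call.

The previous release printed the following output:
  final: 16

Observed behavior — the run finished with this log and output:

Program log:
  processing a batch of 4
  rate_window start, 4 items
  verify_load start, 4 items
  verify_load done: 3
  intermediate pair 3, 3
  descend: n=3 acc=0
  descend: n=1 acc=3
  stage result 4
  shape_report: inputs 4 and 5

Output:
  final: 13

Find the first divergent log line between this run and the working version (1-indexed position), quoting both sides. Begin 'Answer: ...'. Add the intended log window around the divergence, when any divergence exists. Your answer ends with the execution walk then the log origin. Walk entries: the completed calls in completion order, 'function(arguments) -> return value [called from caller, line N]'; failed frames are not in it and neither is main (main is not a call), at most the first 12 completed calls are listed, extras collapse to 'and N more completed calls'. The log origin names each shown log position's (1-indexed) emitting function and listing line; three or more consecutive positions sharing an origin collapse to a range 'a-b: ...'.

Answer: at position 4 the run shows 'verify_load done: 3' where the working version logs 'verify_load done: 7'.
Intended log window:
  2: rate_window start, 4 items
  3: verify_load start, 4 items
  4: verify_load done: 7
  5: intermediate pair 7, 7
Execution walk:
  verify_load([3, 7, 7, 3]) -> 3  [called from rate_window, line 18]
  rank_cells(-1, 4) -> 4  [called from rank_cells, line 5]
  rank_cells(1, 3) -> 4  [called from rank_cells, line 5]
  rank_cells(3, 0) -> 4  [called from rate_window, line 21]
  rate_window([3, 7, 7, 3]) -> 4  [called from main, line 36]
  shape_report(4, 5) -> 13  [called from main, line 38]
Log origins:
  1: emitted by main (line 35)
  2: emitted by rate_window (line 17)
  3: emitted by verify_load (line 8)
  4: emitted by verify_load (line 13)
  5: emitted by rate_window (line 20)
  6: emitted by rank_cells (line 4)
  7: emitted by rank_cells (line 4)
  8: emitted by main (line 37)
  9: emitted by shape_report (line 24)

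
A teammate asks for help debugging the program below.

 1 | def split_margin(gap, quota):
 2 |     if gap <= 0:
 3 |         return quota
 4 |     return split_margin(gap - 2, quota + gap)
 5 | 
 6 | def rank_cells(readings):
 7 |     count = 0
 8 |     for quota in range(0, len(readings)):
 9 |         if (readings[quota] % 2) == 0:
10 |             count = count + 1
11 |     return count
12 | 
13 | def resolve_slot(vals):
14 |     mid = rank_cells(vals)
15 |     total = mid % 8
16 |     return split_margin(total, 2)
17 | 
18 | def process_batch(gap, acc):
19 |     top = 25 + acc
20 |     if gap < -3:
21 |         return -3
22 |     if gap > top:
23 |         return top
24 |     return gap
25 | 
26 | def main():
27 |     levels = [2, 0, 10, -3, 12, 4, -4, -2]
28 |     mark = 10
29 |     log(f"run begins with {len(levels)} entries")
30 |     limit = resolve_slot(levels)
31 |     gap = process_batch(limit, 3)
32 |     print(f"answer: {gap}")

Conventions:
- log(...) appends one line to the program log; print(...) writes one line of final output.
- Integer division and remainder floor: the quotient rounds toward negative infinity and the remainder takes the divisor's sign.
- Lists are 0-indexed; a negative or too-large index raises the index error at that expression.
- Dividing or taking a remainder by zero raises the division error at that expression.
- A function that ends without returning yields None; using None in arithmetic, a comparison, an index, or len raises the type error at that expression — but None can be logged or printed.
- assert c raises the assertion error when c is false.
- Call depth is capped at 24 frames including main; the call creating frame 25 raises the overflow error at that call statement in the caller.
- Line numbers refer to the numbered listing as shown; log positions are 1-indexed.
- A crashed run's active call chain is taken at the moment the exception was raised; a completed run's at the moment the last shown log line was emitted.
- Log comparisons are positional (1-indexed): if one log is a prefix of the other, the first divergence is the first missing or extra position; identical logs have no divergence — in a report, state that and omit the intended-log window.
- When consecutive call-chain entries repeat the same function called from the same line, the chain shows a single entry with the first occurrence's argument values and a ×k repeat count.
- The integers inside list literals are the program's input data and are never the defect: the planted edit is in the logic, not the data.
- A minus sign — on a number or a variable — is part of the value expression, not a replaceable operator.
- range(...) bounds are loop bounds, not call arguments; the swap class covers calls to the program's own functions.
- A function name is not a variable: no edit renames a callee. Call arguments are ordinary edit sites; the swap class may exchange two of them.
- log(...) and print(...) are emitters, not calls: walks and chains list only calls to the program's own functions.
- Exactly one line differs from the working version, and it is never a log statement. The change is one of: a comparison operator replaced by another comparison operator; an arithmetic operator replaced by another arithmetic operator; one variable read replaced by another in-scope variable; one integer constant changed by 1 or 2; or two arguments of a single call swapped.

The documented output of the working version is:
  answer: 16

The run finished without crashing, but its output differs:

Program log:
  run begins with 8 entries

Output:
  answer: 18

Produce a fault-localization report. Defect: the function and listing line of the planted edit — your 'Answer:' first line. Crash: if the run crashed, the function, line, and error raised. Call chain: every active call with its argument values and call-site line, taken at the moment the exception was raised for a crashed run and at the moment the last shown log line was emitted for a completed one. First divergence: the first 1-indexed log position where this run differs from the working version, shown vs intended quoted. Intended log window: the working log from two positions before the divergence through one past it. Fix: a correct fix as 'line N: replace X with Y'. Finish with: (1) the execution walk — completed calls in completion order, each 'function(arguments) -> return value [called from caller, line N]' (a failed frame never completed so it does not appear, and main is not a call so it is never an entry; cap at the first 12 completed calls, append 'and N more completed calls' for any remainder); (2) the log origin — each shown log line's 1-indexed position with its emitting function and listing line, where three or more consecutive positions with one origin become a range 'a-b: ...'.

Answer: the defect is in resolve_slot at line 16.
Key observation: Nothing in the log betrays the bug — only the output does.
Call chain: main.
First divergence: none — the logs agree in full.
Execution walk:
  rank_cells([2, 0, 10, -3, 12, 4, -4, -2]) -> 7  [called from resolve_slot, line 14]
  split_margin(-1, 18) -> 18  [called from split_margin, line 4]
  split_margin(1, 17) -> 18  [called from split_margin, line 4]
  split_margin(3, 14) -> 18  [called from split_margin, line 4]
  split_margin(5, 9) -> 18  [called from split_margin, line 4]
  split_margin(7, 2) -> 18  [called from resolve_slot, line 16]
  resolve_slot([2, 0, 10, -3, 12, 4, -4, -2]) -> 18  [called from main, line 30]
  process_batch(18, 3) -> 18  [called from main, line 31]
Log origins:
  1: emitted by main (line 29)
A correct fix: line 16: replace `2` with `0`.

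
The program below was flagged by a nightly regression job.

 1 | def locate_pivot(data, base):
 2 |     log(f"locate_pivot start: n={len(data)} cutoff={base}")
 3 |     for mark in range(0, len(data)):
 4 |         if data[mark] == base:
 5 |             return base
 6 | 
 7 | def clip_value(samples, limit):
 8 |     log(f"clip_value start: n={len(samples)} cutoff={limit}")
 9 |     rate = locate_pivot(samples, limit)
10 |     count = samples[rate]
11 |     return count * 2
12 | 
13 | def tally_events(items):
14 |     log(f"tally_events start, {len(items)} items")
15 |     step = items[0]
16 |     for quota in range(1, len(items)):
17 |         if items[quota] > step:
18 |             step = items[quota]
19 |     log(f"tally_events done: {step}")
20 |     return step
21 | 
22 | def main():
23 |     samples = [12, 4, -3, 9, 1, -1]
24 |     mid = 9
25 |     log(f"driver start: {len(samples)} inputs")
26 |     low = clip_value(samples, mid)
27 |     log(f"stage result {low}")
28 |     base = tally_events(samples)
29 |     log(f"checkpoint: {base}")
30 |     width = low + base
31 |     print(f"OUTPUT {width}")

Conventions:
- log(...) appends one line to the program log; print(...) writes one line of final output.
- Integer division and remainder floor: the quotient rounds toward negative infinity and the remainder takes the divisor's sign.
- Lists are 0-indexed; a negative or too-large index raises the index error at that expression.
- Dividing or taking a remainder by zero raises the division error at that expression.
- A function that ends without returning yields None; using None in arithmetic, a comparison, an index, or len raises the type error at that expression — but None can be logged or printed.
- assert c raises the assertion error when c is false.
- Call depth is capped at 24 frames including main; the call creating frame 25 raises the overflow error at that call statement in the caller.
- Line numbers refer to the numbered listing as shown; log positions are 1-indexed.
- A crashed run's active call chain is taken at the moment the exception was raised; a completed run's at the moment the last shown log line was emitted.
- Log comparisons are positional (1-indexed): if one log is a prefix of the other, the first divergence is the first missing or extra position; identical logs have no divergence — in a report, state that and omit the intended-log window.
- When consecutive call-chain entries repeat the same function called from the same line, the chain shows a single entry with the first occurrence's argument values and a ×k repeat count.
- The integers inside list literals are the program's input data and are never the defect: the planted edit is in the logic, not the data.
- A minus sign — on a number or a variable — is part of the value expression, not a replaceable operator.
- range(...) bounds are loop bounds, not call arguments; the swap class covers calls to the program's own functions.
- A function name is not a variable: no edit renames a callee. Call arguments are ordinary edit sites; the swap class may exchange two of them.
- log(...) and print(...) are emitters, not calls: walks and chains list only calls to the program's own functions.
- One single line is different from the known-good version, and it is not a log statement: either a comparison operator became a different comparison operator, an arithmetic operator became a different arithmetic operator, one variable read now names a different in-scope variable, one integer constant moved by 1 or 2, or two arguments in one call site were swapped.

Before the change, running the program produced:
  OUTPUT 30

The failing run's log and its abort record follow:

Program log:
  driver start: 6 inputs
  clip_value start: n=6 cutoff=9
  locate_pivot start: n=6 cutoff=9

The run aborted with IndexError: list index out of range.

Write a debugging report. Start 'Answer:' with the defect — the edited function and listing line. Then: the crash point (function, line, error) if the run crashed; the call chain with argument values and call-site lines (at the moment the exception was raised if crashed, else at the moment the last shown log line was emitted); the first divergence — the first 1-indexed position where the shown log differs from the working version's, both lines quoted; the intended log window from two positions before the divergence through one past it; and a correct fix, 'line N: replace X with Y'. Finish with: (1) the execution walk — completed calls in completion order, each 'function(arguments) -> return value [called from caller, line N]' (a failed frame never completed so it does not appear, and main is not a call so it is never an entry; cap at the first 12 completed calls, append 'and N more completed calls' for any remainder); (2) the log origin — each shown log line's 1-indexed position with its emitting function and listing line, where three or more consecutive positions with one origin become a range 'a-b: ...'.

Answer: the defect is in locate_pivot at line 5.
Key observation: The log ends early — 3 lines, where the working version next logs 'stage result 18'.
Crash: clip_value, line 10, IndexError.
Call chain: main -> clip_value([12, 4, -3, 9, 1, -1], 9) (called at line 26).
First divergence: position 4; the shown log stops at 3 lines while the working version next logs 'stage result 18'.
Intended log window:
  2: clip_value start: n=6 cutoff=9
  3: locate_pivot start: n=6 cutoff=9
  4: stage result 18
  5: tally_events start, 6 items
Execution walk:
  locate_pivot([12, 4, -3, 9, 1, -1], 9) -> 9  [called from clip_value, line 9]
Log line origins:
  1: logged in main at line 25
  2: logged in clip_value at line 8
  3: logged in locate_pivot at line 2
A correct fix: line 5: replace `base` with `mark`.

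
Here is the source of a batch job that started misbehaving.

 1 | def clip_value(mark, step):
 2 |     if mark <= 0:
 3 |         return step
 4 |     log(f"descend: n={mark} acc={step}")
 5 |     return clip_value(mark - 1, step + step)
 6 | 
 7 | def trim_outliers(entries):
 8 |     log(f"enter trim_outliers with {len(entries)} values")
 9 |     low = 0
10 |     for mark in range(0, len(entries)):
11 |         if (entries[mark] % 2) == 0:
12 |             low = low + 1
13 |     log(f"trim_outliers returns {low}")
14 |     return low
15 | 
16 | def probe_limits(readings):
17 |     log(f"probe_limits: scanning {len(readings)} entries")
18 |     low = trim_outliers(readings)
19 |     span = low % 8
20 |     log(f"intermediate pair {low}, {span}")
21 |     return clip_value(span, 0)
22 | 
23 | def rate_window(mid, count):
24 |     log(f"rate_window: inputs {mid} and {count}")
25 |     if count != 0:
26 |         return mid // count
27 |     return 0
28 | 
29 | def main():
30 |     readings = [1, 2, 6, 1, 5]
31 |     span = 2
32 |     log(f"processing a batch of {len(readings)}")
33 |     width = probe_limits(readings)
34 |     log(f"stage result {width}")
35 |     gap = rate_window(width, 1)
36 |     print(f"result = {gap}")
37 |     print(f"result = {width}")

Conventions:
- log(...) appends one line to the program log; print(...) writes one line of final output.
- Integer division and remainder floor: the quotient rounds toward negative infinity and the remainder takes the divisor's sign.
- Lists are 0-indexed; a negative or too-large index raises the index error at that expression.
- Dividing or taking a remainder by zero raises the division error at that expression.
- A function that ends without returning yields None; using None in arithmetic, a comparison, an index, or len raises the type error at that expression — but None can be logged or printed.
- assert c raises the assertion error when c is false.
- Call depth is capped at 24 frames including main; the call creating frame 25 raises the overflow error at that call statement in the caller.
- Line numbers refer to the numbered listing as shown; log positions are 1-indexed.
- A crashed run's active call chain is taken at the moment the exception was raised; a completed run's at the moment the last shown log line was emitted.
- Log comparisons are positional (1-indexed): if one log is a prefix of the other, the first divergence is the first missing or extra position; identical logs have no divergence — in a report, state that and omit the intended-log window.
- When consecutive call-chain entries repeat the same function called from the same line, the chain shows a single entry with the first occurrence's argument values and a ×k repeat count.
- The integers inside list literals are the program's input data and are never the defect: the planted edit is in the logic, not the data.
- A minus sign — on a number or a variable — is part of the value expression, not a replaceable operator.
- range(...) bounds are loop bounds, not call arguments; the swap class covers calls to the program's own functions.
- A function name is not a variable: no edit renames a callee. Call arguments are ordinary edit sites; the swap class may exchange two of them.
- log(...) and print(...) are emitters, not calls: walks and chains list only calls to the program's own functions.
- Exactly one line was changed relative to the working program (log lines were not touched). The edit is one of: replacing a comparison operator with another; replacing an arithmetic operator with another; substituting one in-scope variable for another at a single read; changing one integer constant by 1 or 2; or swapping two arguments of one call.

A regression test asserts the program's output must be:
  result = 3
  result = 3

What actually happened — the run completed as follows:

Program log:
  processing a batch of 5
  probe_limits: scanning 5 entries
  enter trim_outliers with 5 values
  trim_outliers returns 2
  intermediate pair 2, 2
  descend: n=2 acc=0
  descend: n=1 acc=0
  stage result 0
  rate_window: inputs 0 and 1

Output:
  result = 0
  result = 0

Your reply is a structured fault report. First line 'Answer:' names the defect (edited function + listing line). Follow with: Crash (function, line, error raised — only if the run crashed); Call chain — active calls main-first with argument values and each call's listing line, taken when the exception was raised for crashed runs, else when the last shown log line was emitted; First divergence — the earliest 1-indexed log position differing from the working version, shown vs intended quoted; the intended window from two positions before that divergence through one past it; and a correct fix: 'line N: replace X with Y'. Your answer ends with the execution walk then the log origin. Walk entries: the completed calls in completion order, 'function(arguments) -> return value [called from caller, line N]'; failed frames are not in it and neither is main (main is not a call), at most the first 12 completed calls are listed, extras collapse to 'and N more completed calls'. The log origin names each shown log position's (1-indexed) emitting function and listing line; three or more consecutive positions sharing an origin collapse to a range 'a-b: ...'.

Answer: the defect is in clip_value at line 5.
Core observation: Everything matches until log position 7, which reads 'descend: n=1 acc=0' in place of 'descend: n=1 acc=2'.
Call chain: main -> rate_window(0, 1) (called at line 35).
First divergence: position 7 — the shown line 'descend: n=1 acc=0' should read 'descend: n=1 acc=2'.
Intended log window:
  5: intermediate pair 2, 2
  6: descend: n=2 acc=0
  7: descend: n=1 acc=2
  8: stage result 3
Execution walk:
  trim_outliers([1, 2, 6, 1, 5]) -> 2  [called from probe_limits, line 18]
  clip_value(0, 0) -> 0  [called from clip_value, line 5]
  clip_value(1, 0) -> 0  [called from clip_value, line 5]
  clip_value(2, 0) -> 0  [called from probe_limits, line 21]
  probe_limits([1, 2, 6, 1, 5]) -> 0  [called from main, line 33]
  rate_window(0, 1) -> 0  [called from main, line 35]
Log line origins:
  1: emitted by main (line 32)
  2: emitted by probe_limits (line 17)
  3: emitted by trim_outliers (line 8)
  4: emitted by trim_outliers (line 13)
  5: emitted by probe_limits (line 20)
  6: emitted by clip_value (line 4)
  7: emitted by clip_value (line 4)
  8: emitted by main (line 34)
  9: emitted by rate_window (line 24)
A correct fix: line 5: replace `step + step` with `step + mark`.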